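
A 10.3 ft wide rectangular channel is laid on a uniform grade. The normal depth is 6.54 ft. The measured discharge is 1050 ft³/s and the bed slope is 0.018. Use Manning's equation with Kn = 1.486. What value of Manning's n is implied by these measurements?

n = 0.0259

Flow area A = b·y = 10.3 × 6.54 = 67.36 ft². Wetted perimeter P = b + 2y = 10.3 + 2×6.54 = 23.38 ft.
Hydraulic radius R = A/P = 67.36/23.38 = 2.881 ft.
Rearranging Manning's equation: n = (1.486/Q) A R^(2/3) S^(1/2) = (1.486/1050) × 67.36 × 2.881^(2/3) × √0.018 = 0.0259.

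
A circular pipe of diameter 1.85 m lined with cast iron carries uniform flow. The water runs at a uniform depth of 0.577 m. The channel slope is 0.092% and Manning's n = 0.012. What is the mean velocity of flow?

For a circular section of diameter D = 1.85 m at depth y = 0.577 m, the central angle is θ = 2 arccos(1 − 2y/D) = 2.37 rad. Then A = (D²/8)(θ − sin θ) = 0.7157 m² and P = Dθ/2 = 2.192 m.
Hydraulic radius R = A/P = 0.7157/2.192 = 0.3265 m.
From Manning's equation, V = (1/n) R^(2/3) S^(1/2) = (1/0.012) × 0.3265^(2/3) × 0.00092^(1/2) = 1.2 m/s.

V = 1.2 m/s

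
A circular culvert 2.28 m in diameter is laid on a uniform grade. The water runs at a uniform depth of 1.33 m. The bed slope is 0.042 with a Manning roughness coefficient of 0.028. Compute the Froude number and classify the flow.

For a circular section of diameter D = 2.28 m at depth y = 1.33 m, the central angle is θ = 2 arccos(1 − 2y/D) = 3.476 rad. Then A = (D²/8)(θ − sin θ) = 2.473 m² and P = Dθ/2 = 3.963 m.
Hydraulic radius R = A/P = 2.473/3.963 = 0.6239 m.
V = (1/n) R^(2/3) √S = (1/0.028) × 0.6239^(2/3) × √0.042 = 5.344 m/s. Hydraulic depth D_h = A/T = 2.473/2.248 = 1.1 m.
Froude number Fr = V/√(g·D_h) = 5.344/√(9.81×1.1) = 1.63, which is greater than 1, so the flow is supercritical.

supercritical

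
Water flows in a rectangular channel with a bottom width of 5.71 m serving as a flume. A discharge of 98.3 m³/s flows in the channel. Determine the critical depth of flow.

For a rectangular channel, critical depth y_c = (q²/g)^(1/3) where q = Q/b = 98.3/5.71 = 17.22 m²/s.
So y_c = (17.22²/9.81)^(1/3) = 3.11 m.

y_c = 3.11 m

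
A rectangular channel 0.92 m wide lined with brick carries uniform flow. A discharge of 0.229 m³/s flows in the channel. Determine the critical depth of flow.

For a rectangular channel, critical depth y_c = (q²/g)^(1/3) where q = Q/b = 0.229/0.92 = 0.2489 m²/s.
So y_c = (0.2489²/9.81)^(1/3) = 0.185 m.

y_c = 0.185 m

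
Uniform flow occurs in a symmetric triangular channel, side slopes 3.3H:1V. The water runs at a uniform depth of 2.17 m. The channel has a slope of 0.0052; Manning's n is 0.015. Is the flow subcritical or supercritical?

For a triangular section with side slope z = 3.3: A = zy² = 3.3×2.17² = 15.54 m²; P = 2y√(1+z²) = 2×2.17×3.448 = 14.97 m.
Hydraulic radius R = A/P = 15.54/14.97 = 1.038 m.
V = (1/n) R^(2/3) √S = (1/0.015) × 1.038^(2/3) × √0.0052 = 4.93 m/s. Hydraulic depth D_h = A/T = 15.54/14.32 = 1.085 m.
Froude number Fr = V/√(g·D_h) = 4.93/√(9.81×1.085) = 1.51, which is greater than 1, so the flow is supercritical.

supercritical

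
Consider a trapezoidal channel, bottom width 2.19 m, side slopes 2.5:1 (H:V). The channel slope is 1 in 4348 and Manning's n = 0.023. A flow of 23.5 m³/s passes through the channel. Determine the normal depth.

Manning's equation rearranged: A R^(2/3) = nQ / (1·√S) = 0.023 × 23.5 / (√0.00023) = 35.64.
At y = 3.19 m: A R^(2/3) = 45.72 — high.
At y = 2.39 m: A R^(2/3) = 23.19 — low.
At y = 2.87 m: A R^(2/3) = 35.58 — ≈ 35.64.

y_n = 2.87 m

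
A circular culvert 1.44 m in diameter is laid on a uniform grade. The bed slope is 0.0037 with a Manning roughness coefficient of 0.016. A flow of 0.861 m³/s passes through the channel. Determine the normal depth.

Manning's equation rearranged: A R^(2/3) = nQ / (1·√S) = 0.016 × 0.861 / (√0.0037) = 0.2265.
Trying y = 0.405 m: A R^(2/3) = 0.1424 — too small.
Trying y = 0.563 m: A R^(2/3) = 0.2663 — too large.
Trying y = 0.516 m: A R^(2/3) = 0.2265 — ≈ 0.2265.

y_n = 0.516 m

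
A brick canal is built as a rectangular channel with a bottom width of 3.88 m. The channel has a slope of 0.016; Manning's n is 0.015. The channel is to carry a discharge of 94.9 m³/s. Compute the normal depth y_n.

y_n = 2.68 m

Manning's equation rearranged: A R^(2/3) = nQ / (1·√S) = 0.015 × 94.9 / (√0.016) = 11.25.
At y = 1.83 m: A R^(2/3) = 6.822 — low.
At y = 3.08 m: A R^(2/3) = 13.42 — high.
At y = 2.68 m: A R^(2/3) = 11.25 — matches.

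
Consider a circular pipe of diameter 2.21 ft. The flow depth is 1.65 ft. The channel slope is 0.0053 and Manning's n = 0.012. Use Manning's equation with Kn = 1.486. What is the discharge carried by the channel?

Q = 21.1 ft³/s

For a circular section of diameter D = 2.21 ft at depth y = 1.65 ft, the central angle is θ = 2 arccos(1 − 2y/D) = 4.173 rad. Then A = (D²/8)(θ − sin θ) = 3.072 ft² and P = Dθ/2 = 4.611 ft.
Hydraulic radius R = A/P = 3.072/4.611 = 0.6661 ft.
Manning's equation: Q = (1.486/n) A R^(2/3) S^(1/2) = (1.486/0.012) × 3.072 × 0.6661^(2/3) × 0.0053^(1/2) = 21.1 ft³/s.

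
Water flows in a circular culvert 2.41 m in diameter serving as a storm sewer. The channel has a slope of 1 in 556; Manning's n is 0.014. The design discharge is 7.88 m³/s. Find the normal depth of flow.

y_n = 1.63 m

Manning's equation rearranged: A R^(2/3) = nQ / (1·√S) = 0.014 × 7.88 / (√0.001799) = 2.601.
Try y = 1.29 m: A R^(2/3) = 1.823 — short.
Try y = 1.63 m: A R^(2/3) = 2.602 — ≈ 2.601.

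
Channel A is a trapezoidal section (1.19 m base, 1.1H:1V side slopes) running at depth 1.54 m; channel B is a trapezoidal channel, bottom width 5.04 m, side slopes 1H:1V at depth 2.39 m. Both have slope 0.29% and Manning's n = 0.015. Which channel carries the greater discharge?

channel B

Channel A: With bottom width b = 1.19 m and side slope z = 1.1: A = (b + zy)y = (1.19 + 1.1×1.54)×1.54 = 4.441 m²; P = b + 2y√(1+z²) = 1.19 + 2×1.54×1.487 = 5.769 m. Hydraulic radius R = A/P = 4.441/5.769 = 0.7699 m. Q_A = (1/0.015)·4.441·0.7699^(2/3)·√0.0029 = 13.39 m³/s.
Channel B: With bottom width b = 5.04 m and side slope z = 1: A = (b + zy)y = (5.04 + 1×2.39)×2.39 = 17.76 m²; P = b + 2y√(1+z²) = 5.04 + 2×2.39×1.414 = 11.8 m. Hydraulic radius R = A/P = 17.76/11.8 = 1.505 m. Q_B = (1/0.015)·17.76·1.505^(2/3)·√0.0029 = 83.72 m³/s.
Q_A = 13.39 m³/s vs Q_B = 83.72 m³/s, so channel B carries more.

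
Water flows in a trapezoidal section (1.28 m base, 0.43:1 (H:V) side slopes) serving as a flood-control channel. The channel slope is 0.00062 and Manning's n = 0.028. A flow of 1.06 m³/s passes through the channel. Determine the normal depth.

Manning's equation rearranged: A R^(2/3) = nQ / (1·√S) = 0.028 × 1.06 / (√0.00062) = 1.192.
Try y = 1.23 m: A R^(2/3) = 1.516 — high.
Try y = 0.755 m: A R^(2/3) = 0.6734 — low.
Try y = 1.07 m: A R^(2/3) = 1.198 — close enough.

y_n = 1.07 m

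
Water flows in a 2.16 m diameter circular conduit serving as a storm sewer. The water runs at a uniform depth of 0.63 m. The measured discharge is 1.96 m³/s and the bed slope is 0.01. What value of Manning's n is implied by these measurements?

For a circular section of diameter D = 2.16 m at depth y = 0.63 m, the central angle is θ = 2 arccos(1 − 2y/D) = 2.282 rad. Then A = (D²/8)(θ − sin θ) = 0.8891 m² and P = Dθ/2 = 2.465 m.
Hydraulic radius R = A/P = 0.8891/2.465 = 0.3607 m.
Rearranging Manning's equation: n = (1/Q) A R^(2/3) S^(1/2) = (1/1.96) × 0.8891 × 0.3607^(2/3) × √0.01 = 0.023.

n = 0.023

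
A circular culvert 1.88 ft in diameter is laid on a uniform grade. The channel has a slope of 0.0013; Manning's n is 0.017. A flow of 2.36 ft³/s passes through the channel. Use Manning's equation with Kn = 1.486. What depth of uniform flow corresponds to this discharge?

Manning's equation rearranged: A R^(2/3) = nQ / (1.486·√S) = 0.017 × 2.36 / (1.486 × √0.0013) = 0.7488.
Try y = 1.04 ft: A R^(2/3) = 0.9921 — high.
Try y = 0.786 ft: A R^(2/3) = 0.6128 — low.
Try y = 0.88 ft: A R^(2/3) = 0.749 — matches.

y_n = 0.88 ft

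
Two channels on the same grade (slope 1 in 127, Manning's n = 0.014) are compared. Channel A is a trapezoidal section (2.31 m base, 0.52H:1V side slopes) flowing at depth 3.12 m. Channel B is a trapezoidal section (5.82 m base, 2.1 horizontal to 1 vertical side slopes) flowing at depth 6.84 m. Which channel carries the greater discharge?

channel B

Channel A: With bottom width b = 2.31 m and side slope z = 0.52: A = (b + zy)y = (2.31 + 0.52×3.12)×3.12 = 12.27 m²; P = b + 2y√(1+z²) = 2.31 + 2×3.12×1.127 = 9.343 m. Hydraulic radius R = A/P = 12.27/9.343 = 1.313 m. Q_A = (1/0.014)·12.27·1.313^(2/3)·√0.007874 = 93.25 m³/s.
Channel B: With bottom width b = 5.82 m and side slope z = 2.1: A = (b + zy)y = (5.82 + 2.1×6.84)×6.84 = 138.1 m²; P = b + 2y√(1+z²) = 5.82 + 2×6.84×2.326 = 37.64 m. Hydraulic radius R = A/P = 138.1/37.64 = 3.668 m. Q_B = (1/0.014)·138.1·3.668^(2/3)·√0.007874 = 2081 m³/s.
Q_A = 93.25 m³/s vs Q_B = 2081 m³/s, so channel B carries more.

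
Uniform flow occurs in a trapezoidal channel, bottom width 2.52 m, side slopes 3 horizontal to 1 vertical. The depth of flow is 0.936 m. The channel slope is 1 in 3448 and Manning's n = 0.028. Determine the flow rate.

With bottom width b = 2.52 m and side slope z = 3: A = (b + zy)y = (2.52 + 3×0.936)×0.936 = 4.987 m²; P = b + 2y√(1+z²) = 2.52 + 2×0.936×3.162 = 8.44 m.
Hydraulic radius R = A/P = 4.987/8.44 = 0.5909 m.
Manning's equation: Q = (1/n) A R^(2/3) S^(1/2) = (1/0.028) × 4.987 × 0.5909^(2/3) × 0.00029^(1/2) = 2.14 m³/s.

Q = 2.14 m³/s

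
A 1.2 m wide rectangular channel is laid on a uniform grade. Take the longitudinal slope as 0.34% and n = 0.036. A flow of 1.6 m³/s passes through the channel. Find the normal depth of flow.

y_n = 1.46 m

Manning's equation rearranged: A R^(2/3) = nQ / (1·√S) = 0.036 × 1.6 / (√0.0034) = 0.9878.
At y = 1.11 m: A R^(2/3) = 0.7104 — short.
At y = 1.58 m: A R^(2/3) = 1.088 — over.
At y = 1.46 m: A R^(2/3) = 0.9907 — matches.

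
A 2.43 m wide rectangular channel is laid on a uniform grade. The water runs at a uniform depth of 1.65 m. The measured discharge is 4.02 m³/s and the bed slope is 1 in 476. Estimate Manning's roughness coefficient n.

n = 0.036

Flow area A = b·y = 2.43 × 1.65 = 4.01 m². Wetted perimeter P = b + 2y = 2.43 + 2×1.65 = 5.73 m.
Hydraulic radius R = A/P = 4.01/5.73 = 0.6997 m.
Rearranging Manning's equation: n = (1/Q) A R^(2/3) S^(1/2) = (1/4.02) × 4.01 × 0.6997^(2/3) × √0.002101 = 0.036.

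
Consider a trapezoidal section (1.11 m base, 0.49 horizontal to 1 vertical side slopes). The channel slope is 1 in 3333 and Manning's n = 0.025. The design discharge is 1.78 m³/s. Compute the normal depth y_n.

Manning's equation rearranged: A R^(2/3) = nQ / (1·√S) = 0.025 × 1.78 / (√0.0003) = 2.569.
Try y = 1.37 m: A R^(2/3) = 1.71 — short.
Try y = 1.71 m: A R^(2/3) = 2.569 — matches.

y_n = 1.71 m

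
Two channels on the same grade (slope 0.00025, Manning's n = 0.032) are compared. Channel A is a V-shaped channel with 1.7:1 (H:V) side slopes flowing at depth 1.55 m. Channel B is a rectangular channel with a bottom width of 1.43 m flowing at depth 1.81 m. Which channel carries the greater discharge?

channel A

Channel A: For a triangular section with side slope z = 1.7: A = zy² = 1.7×1.55² = 4.084 m²; P = 2y√(1+z²) = 2×1.55×1.972 = 6.114 m. Hydraulic radius R = A/P = 4.084/6.114 = 0.668 m. Q_A = (1/0.032)·4.084·0.668^(2/3)·√0.00025 = 1.542 m³/s.
Channel B: Flow area A = b·y = 1.43 × 1.81 = 2.588 m². Wetted perimeter P = b + 2y = 1.43 + 2×1.81 = 5.05 m. Hydraulic radius R = A/P = 2.588/5.05 = 0.5125 m. Q_B = (1/0.032)·2.588·0.5125^(2/3)·√0.00025 = 0.8191 m³/s.
Q_A = 1.542 m³/s vs Q_B = 0.8191 m³/s, so channel A carries more.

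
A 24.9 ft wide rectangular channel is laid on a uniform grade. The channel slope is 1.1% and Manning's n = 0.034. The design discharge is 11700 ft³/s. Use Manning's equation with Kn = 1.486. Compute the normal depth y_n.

y_n = 25 ft

Manning's equation rearranged: A R^(2/3) = nQ / (1.486·√S) = 0.034 × 11700 / (1.486 × √0.011) = 2552.
At y = 27.4 ft: A R^(2/3) = 2855 — over.
At y = 22.2 ft: A R^(2/3) = 2207 — short.
At y = 25 ft: A R^(2/3) = 2554 — ≈ 2552.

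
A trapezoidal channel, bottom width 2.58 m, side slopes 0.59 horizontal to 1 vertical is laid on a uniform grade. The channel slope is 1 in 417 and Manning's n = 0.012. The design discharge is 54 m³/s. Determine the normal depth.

y_n = 2.7 m

Manning's equation rearranged: A R^(2/3) = nQ / (1·√S) = 0.012 × 54 / (√0.002398) = 13.23.
At y = 3.41 m: A R^(2/3) = 20.44 — too large.
At y = 2.35 m: A R^(2/3) = 10.29 — too small.
At y = 2.7 m: A R^(2/3) = 13.24 — matches.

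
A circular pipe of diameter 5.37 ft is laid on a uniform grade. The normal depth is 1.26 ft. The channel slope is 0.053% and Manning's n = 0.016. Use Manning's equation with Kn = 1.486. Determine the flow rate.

For a circular section of diameter D = 5.37 ft at depth y = 1.26 ft, the central angle is θ = 2 arccos(1 − 2y/D) = 2.023 rad. Then A = (D²/8)(θ − sin θ) = 4.048 ft² and P = Dθ/2 = 5.431 ft.
Hydraulic radius R = A/P = 4.048/5.431 = 0.7454 ft.
Manning's equation: Q = (1.486/n) A R^(2/3) S^(1/2) = (1.486/0.016) × 4.048 × 0.7454^(2/3) × 0.00053^(1/2) = 7.12 ft³/s.

Q = 7.12 ft³/s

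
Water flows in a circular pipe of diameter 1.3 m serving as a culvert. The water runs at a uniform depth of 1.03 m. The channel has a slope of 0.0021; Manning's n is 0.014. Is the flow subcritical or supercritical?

subcritical

For a circular section of diameter D = 1.3 m at depth y = 1.03 m, the central angle is θ = 2 arccos(1 − 2y/D) = 4.39 rad. Then A = (D²/8)(θ − sin θ) = 1.128 m² and P = Dθ/2 = 2.854 m.
Hydraulic radius R = A/P = 1.128/2.854 = 0.3952 m.
V = (1/n) R^(2/3) √S = (1/0.014) × 0.3952^(2/3) × √0.0021 = 1.763 m/s. Hydraulic depth D_h = A/T = 1.128/1.055 = 1.069 m.
Froude number Fr = V/√(g·D_h) = 1.763/√(9.81×1.069) = 0.544, which is less than 1, so the flow is subcritical.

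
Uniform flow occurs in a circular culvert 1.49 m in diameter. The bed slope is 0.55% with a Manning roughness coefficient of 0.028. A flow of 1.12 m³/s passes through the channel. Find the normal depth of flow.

Manning's equation rearranged: A R^(2/3) = nQ / (1·√S) = 0.028 × 1.12 / (√0.0055) = 0.4229.
At y = 0.876 m: A R^(2/3) = 0.5877 — high.
At y = 0.571 m: A R^(2/3) = 0.2812 — low.
At y = 0.717 m: A R^(2/3) = 0.4227 — ≈ 0.4229.

y_n = 0.717 m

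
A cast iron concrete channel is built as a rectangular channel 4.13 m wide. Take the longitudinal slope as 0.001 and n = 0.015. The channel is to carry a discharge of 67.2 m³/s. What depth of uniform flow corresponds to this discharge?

Manning's equation rearranged: A R^(2/3) = nQ / (1·√S) = 0.015 × 67.2 / (√0.001) = 31.88.
Try y = 3.99 m: A R^(2/3) = 20.24 — low.
Try y = 7.26 m: A R^(2/3) = 41.15 — high.
Try y = 5.83 m: A R^(2/3) = 31.9 — matches.

y_n = 5.83 m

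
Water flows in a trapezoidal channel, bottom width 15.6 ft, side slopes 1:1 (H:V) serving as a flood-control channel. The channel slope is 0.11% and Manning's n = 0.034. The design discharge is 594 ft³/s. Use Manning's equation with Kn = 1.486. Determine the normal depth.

Manning's equation rearranged: A R^(2/3) = nQ / (1.486·√S) = 0.034 × 594 / (1.486 × √0.0011) = 409.8.
Trying y = 5.34 ft: A R^(2/3) = 264.7 — low.
Trying y = 7.83 ft: A R^(2/3) = 526.4 — high.
Trying y = 6.82 ft: A R^(2/3) = 409.5 — close enough.

y_n = 6.82 ft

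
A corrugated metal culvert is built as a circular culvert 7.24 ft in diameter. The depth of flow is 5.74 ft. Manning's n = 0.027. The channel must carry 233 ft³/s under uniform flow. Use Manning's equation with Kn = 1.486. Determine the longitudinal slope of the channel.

S = 0.00511

For a circular section of diameter D = 7.24 ft at depth y = 5.74 ft, the central angle is θ = 2 arccos(1 − 2y/D) = 4.393 rad. Then A = (D²/8)(θ − sin θ) = 35 ft² and P = Dθ/2 = 15.9 ft.
Hydraulic radius R = A/P = 35/15.9 = 2.201 ft.
From Manning's equation, S = [nQ / (1.486 A R^(2/3))]² = [0.027 × 233 / (1.486 × 35 × 2.201^(2/3))]² = 0.00511.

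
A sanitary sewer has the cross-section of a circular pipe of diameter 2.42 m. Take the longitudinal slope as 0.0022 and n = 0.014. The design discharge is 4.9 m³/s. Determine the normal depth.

Manning's equation rearranged: A R^(2/3) = nQ / (1·√S) = 0.014 × 4.9 / (√0.0022) = 1.463.
Trying y = 1.31 m: A R^(2/3) = 1.878 — high.
Trying y = 1.13 m: A R^(2/3) = 1.462 — close enough.

y_n = 1.13 m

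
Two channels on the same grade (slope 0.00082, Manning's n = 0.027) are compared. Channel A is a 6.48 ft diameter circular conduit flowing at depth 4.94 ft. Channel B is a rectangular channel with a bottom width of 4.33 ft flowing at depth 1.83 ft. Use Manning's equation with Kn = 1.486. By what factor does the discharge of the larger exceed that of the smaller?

Channel A: For a circular section of diameter D = 6.48 ft at depth y = 4.94 ft, the central angle is θ = 2 arccos(1 − 2y/D) = 4.246 rad. Then A = (D²/8)(θ − sin θ) = 26.98 ft² and P = Dθ/2 = 13.76 ft. Hydraulic radius R = A/P = 26.98/13.76 = 1.961 ft. Q_A = (1.486/0.027)·26.98·1.961^(2/3)·√0.00082 = 66.61 ft³/s.
Channel B: Flow area A = b·y = 4.33 × 1.83 = 7.924 ft². Wetted perimeter P = b + 2y = 4.33 + 2×1.83 = 7.99 ft. Hydraulic radius R = A/P = 7.924/7.99 = 0.9917 ft. Q_B = (1.486/0.027)·7.924·0.9917^(2/3)·√0.00082 = 12.42 ft³/s.
The larger discharge is 66.61 ft³/s and the smaller is 12.42 ft³/s; the ratio is 5.36.

5.36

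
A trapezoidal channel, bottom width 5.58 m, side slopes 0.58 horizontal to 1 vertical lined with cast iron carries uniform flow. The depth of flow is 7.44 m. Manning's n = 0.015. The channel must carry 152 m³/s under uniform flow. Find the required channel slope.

With bottom width b = 5.58 m and side slope z = 0.58: A = (b + zy)y = (5.58 + 0.58×7.44)×7.44 = 73.62 m²; P = b + 2y√(1+z²) = 5.58 + 2×7.44×1.156 = 22.78 m.
Hydraulic radius R = A/P = 73.62/22.78 = 3.232 m.
From Manning's equation, S = [nQ / (1 A R^(2/3))]² = [0.015 × 152 / (1 × 73.62 × 3.232^(2/3))]² = 0.000201.

S = 0.000201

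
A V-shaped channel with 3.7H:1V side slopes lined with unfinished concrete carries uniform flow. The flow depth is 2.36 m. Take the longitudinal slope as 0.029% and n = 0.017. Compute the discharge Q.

Q = 22.5 m³/s

For a triangular section with side slope z = 3.7: A = zy² = 3.7×2.36² = 20.61 m²; P = 2y√(1+z²) = 2×2.36×3.833 = 18.09 m.
Hydraulic radius R = A/P = 20.61/18.09 = 1.139 m.
Manning's equation: Q = (1/n) A R^(2/3) S^(1/2) = (1/0.017) × 20.61 × 1.139^(2/3) × 0.00029^(1/2) = 22.5 m³/s.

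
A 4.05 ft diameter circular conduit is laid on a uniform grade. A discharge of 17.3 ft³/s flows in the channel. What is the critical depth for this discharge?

At critical depth, Q² T / (g A³) = 1, i.e. A³/T = Q²/g = 17.3²/32.2 = 9.295.
Trying y = 0.852 ft: A³/T = 2.321 — low.
Trying y = 1.46 ft: A³/T = 18.82 — high.
Trying y = 1.22 ft: A³/T = 9.401 — matches.

y_c = 1.22 ft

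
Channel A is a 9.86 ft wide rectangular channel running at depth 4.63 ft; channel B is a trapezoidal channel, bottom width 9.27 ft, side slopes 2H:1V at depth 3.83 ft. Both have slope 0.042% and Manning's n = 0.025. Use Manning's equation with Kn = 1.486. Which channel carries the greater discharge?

channel B

Channel A: Flow area A = b·y = 9.86 × 4.63 = 45.65 ft². Wetted perimeter P = b + 2y = 9.86 + 2×4.63 = 19.12 ft. Hydraulic radius R = A/P = 45.65/19.12 = 2.388 ft. Q_A = (1.486/0.025)·45.65·2.388^(2/3)·√0.00042 = 99.34 ft³/s.
Channel B: With bottom width b = 9.27 ft and side slope z = 2: A = (b + zy)y = (9.27 + 2×3.83)×3.83 = 64.84 ft²; P = b + 2y√(1+z²) = 9.27 + 2×3.83×2.236 = 26.4 ft. Hydraulic radius R = A/P = 64.84/26.4 = 2.456 ft. Q_B = (1.486/0.025)·64.84·2.456^(2/3)·√0.00042 = 143.8 ft³/s.
Q_A = 99.34 ft³/s vs Q_B = 143.8 ft³/s, so channel B carries more.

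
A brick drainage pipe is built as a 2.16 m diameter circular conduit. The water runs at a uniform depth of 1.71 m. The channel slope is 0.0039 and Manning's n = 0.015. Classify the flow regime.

subcritical

For a circular section of diameter D = 2.16 m at depth y = 1.71 m, the central angle is θ = 2 arccos(1 − 2y/D) = 4.387 rad. Then A = (D²/8)(θ − sin θ) = 3.111 m² and P = Dθ/2 = 4.738 m.
Hydraulic radius R = A/P = 3.111/4.738 = 0.6566 m.
V = (1/n) R^(2/3) √S = (1/0.015) × 0.6566^(2/3) × √0.0039 = 3.145 m/s. Hydraulic depth D_h = A/T = 3.111/1.754 = 1.773 m.
Froude number Fr = V/√(g·D_h) = 3.145/√(9.81×1.773) = 0.754, which is less than 1, so the flow is subcritical.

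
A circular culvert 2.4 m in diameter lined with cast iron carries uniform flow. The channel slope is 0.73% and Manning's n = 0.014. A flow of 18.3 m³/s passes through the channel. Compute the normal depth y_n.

Manning's equation rearranged: A R^(2/3) = nQ / (1·√S) = 0.014 × 18.3 / (√0.0073) = 2.999.
Try y = 1.52 m: A R^(2/3) = 2.345 — too small.
Try y = 2.09 m: A R^(2/3) = 3.372 — too large.
Try y = 1.83 m: A R^(2/3) = 2.991 — matches.

y_n = 1.83 m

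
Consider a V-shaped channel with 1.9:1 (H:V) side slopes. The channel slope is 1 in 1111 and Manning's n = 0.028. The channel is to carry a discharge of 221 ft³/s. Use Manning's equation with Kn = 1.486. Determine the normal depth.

y_n = 6.13 ft

Manning's equation rearranged: A R^(2/3) = nQ / (1.486·√S) = 0.028 × 221 / (1.486 × √0.0009001) = 138.8.
Try y = 6.74 ft: A R^(2/3) = 178.8 — too large.
Try y = 6.13 ft: A R^(2/3) = 138.9 — ≈ 138.8.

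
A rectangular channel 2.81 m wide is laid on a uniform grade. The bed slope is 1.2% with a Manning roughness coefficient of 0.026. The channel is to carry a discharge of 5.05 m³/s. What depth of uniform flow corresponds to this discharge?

y_n = 0.706 m

Manning's equation rearranged: A R^(2/3) = nQ / (1·√S) = 0.026 × 5.05 / (√0.012) = 1.199.
At y = 0.611 m: A R^(2/3) = 0.9718 — low.
At y = 0.79 m: A R^(2/3) = 1.409 — high.
At y = 0.706 m: A R^(2/3) = 1.199 — matches.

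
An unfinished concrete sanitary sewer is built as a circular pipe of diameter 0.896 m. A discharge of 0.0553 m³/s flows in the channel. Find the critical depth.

y_c = 0.133 m

At critical depth, Q² T / (g A³) = 1, i.e. A³/T = Q²/g = 0.0553²/9.81 = 0.0003117.
Try y = 0.154 m: A³/T = 0.000557 — over.
Try y = 0.098 m: A³/T = 0.00009371 — short.
Try y = 0.133 m: A³/T = 0.0003128 — matches.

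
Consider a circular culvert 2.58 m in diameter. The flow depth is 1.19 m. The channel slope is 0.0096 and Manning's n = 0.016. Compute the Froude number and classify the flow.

supercritical

For a circular section of diameter D = 2.58 m at depth y = 1.19 m, the central angle is θ = 2 arccos(1 − 2y/D) = 2.986 rad. Then A = (D²/8)(θ − sin θ) = 2.356 m² and P = Dθ/2 = 3.852 m.
Hydraulic radius R = A/P = 2.356/3.852 = 0.6116 m.
V = (1/n) R^(2/3) √S = (1/0.016) × 0.6116^(2/3) × √0.0096 = 4.412 m/s. Hydraulic depth D_h = A/T = 2.356/2.572 = 0.916 m.
Froude number Fr = V/√(g·D_h) = 4.412/√(9.81×0.916) = 1.47, which is greater than 1, so the flow is supercritical.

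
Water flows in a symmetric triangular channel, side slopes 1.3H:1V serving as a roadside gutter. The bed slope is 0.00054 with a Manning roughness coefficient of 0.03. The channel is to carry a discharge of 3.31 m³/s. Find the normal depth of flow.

Manning's equation rearranged: A R^(2/3) = nQ / (1·√S) = 0.03 × 3.31 / (√0.00054) = 4.273.
Trying y = 1.66 m: A R^(2/3) = 2.71 — short.
Trying y = 2.42 m: A R^(2/3) = 7.404 — over.
Trying y = 1.97 m: A R^(2/3) = 4.278 — matches.

y_n = 1.97 m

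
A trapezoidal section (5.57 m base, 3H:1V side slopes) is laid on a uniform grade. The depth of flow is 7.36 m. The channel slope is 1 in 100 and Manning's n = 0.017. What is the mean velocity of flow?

With bottom width b = 5.57 m and side slope z = 3: A = (b + zy)y = (5.57 + 3×7.36)×7.36 = 203.5 m²; P = b + 2y√(1+z²) = 5.57 + 2×7.36×3.162 = 52.12 m.
Hydraulic radius R = A/P = 203.5/52.12 = 3.905 m.
From Manning's equation, V = (1/n) R^(2/3) S^(1/2) = (1/0.017) × 3.905^(2/3) × 0.01^(1/2) = 14.6 m/s.

V = 14.6 m/s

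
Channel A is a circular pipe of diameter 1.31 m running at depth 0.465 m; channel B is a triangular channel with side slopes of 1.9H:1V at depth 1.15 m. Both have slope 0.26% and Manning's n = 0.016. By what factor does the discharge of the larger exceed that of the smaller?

9.26

Channel A: For a circular section of diameter D = 1.31 m at depth y = 0.465 m, the central angle is θ = 2 arccos(1 − 2y/D) = 2.553 rad. Then A = (D²/8)(θ − sin θ) = 0.4285 m² and P = Dθ/2 = 1.672 m. Hydraulic radius R = A/P = 0.4285/1.672 = 0.2563 m. Q_A = (1/0.016)·0.4285·0.2563^(2/3)·√0.0026 = 0.551 m³/s.
Channel B: For a triangular section with side slope z = 1.9: A = zy² = 1.9×1.15² = 2.513 m²; P = 2y√(1+z²) = 2×1.15×2.147 = 4.938 m. Hydraulic radius R = A/P = 2.513/4.938 = 0.5088 m. Q_B = (1/0.016)·2.513·0.5088^(2/3)·√0.0026 = 5.104 m³/s.
The larger discharge is 5.104 m³/s and the smaller is 0.551 m³/s; the ratio is 9.26.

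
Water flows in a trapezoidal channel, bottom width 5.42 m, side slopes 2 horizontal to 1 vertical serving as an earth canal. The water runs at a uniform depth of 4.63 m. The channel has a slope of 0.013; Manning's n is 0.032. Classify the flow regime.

With bottom width b = 5.42 m and side slope z = 2: A = (b + zy)y = (5.42 + 2×4.63)×4.63 = 67.97 m²; P = b + 2y√(1+z²) = 5.42 + 2×4.63×2.236 = 26.13 m.
Hydraulic radius R = A/P = 67.97/26.13 = 2.602 m.
V = (1/n) R^(2/3) √S = (1/0.032) × 2.602^(2/3) × √0.013 = 6.74 m/s. Hydraulic depth D_h = A/T = 67.97/23.94 = 2.839 m.
Froude number Fr = V/√(g·D_h) = 6.74/√(9.81×2.839) = 1.28, which is greater than 1, so the flow is supercritical.

supercritical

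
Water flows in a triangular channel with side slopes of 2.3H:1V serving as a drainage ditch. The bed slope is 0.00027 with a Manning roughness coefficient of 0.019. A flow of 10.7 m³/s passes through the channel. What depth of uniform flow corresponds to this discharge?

Manning's equation rearranged: A R^(2/3) = nQ / (1·√S) = 0.019 × 10.7 / (√0.00027) = 12.37.
Try y = 1.92 m: A R^(2/3) = 7.788 — low.
Try y = 2.89 m: A R^(2/3) = 23.18 — high.
Try y = 2.28 m: A R^(2/3) = 12.32 — ≈ 12.37.

y_n = 2.28 m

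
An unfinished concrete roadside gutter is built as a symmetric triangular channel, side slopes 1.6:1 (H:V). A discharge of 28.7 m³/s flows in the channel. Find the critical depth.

At critical depth, Q² T / (g A³) = 1, i.e. A³/T = Q²/g = 28.7²/9.81 = 83.96.
Try y = 2.82 m: A³/T = 228.3 — too large.
Try y = 1.98 m: A³/T = 38.95 — too small.
Try y = 2.31 m: A³/T = 84.19 — close enough.

y_c = 2.31 m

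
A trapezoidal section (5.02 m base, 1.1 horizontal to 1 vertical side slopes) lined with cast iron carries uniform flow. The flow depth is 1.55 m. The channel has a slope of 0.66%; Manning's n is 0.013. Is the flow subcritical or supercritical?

With bottom width b = 5.02 m and side slope z = 1.1: A = (b + zy)y = (5.02 + 1.1×1.55)×1.55 = 10.42 m²; P = b + 2y√(1+z²) = 5.02 + 2×1.55×1.487 = 9.628 m.
Hydraulic radius R = A/P = 10.42/9.628 = 1.083 m.
V = (1/n) R^(2/3) √S = (1/0.013) × 1.083^(2/3) × √0.0066 = 6.589 m/s. Hydraulic depth D_h = A/T = 10.42/8.43 = 1.237 m.
Froude number Fr = V/√(g·D_h) = 6.589/√(9.81×1.237) = 1.89, which is greater than 1, so the flow is supercritical.

supercritical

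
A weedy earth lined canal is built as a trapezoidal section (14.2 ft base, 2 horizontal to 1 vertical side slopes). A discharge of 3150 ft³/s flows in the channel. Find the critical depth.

y_c = 8.02 ft

At critical depth, Q² T / (g A³) = 1, i.e. A³/T = Q²/g = 3150²/32.2 = 308200.
Try y = 9.93 ft: A³/T = 717500 — over.
Try y = 5.5 ft: A³/T = 73550 — short.
Try y = 8.02 ft: A³/T = 308200 — close enough.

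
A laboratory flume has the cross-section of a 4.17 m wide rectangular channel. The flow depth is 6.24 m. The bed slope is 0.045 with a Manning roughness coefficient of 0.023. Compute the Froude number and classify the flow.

Flow area A = b·y = 4.17 × 6.24 = 26.02 m². Wetted perimeter P = b + 2y = 4.17 + 2×6.24 = 16.65 m.
Hydraulic radius R = A/P = 26.02/16.65 = 1.563 m.
V = (1/n) R^(2/3) √S = (1/0.023) × 1.563^(2/3) × √0.045 = 12.42 m/s. Hydraulic depth D_h = A/T = 26.02/4.17 = 6.24 m.
Froude number Fr = V/√(g·D_h) = 12.42/√(9.81×6.24) = 1.59, which is greater than 1, so the flow is supercritical.

supercritical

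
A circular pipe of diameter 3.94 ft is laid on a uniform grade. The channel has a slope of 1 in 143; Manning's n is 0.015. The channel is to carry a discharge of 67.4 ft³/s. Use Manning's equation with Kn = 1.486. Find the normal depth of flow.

y_n = 2.37 ft

Manning's equation rearranged: A R^(2/3) = nQ / (1.486·√S) = 0.015 × 67.4 / (1.486 × √0.006993) = 8.136.
At y = 1.87 ft: A R^(2/3) = 5.519 — short.
At y = 2.99 ft: A R^(2/3) = 11.16 — over.
At y = 2.37 ft: A R^(2/3) = 8.141 — matches.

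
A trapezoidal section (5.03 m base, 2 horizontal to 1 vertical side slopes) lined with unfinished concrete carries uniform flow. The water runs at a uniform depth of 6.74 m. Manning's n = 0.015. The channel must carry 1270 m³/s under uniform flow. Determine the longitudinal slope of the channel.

With bottom width b = 5.03 m and side slope z = 2: A = (b + zy)y = (5.03 + 2×6.74)×6.74 = 124.8 m²; P = b + 2y√(1+z²) = 5.03 + 2×6.74×2.236 = 35.17 m.
Hydraulic radius R = A/P = 124.8/35.17 = 3.547 m.
From Manning's equation, S = [nQ / (1 A R^(2/3))]² = [0.015 × 1270 / (1 × 124.8 × 3.547^(2/3))]² = 0.00431.

S = 0.00431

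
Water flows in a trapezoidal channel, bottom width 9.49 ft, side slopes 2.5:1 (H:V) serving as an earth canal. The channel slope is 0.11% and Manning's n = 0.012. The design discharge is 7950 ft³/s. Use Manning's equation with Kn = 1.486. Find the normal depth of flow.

y_n = 12.9 ft

Manning's equation rearranged: A R^(2/3) = nQ / (1.486·√S) = 0.012 × 7950 / (1.486 × √0.0011) = 1936.
Try y = 15.6 ft: A R^(2/3) = 3049 — too large.
Try y = 10.4 ft: A R^(2/3) = 1169 — too small.
Try y = 12.9 ft: A R^(2/3) = 1936 — matches.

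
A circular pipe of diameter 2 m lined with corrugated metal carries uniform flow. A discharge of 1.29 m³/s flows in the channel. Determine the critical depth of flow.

y_c = 0.531 m

At critical depth, Q² T / (g A³) = 1, i.e. A³/T = Q²/g = 1.29²/9.81 = 0.1696.
Trying y = 0.391 m: A³/T = 0.05116 — short.
Trying y = 0.594 m: A³/T = 0.2613 — over.
Trying y = 0.531 m: A³/T = 0.1691 — close enough.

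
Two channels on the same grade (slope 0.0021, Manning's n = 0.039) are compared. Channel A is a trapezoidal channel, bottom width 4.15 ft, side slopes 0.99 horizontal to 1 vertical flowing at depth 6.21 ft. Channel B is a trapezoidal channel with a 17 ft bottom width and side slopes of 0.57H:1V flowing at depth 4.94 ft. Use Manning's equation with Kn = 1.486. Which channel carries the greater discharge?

channel B

Channel A: With bottom width b = 4.15 ft and side slope z = 0.99: A = (b + zy)y = (4.15 + 0.99×6.21)×6.21 = 63.95 ft²; P = b + 2y√(1+z²) = 4.15 + 2×6.21×1.407 = 21.63 ft. Hydraulic radius R = A/P = 63.95/21.63 = 2.957 ft. Q_A = (1.486/0.039)·63.95·2.957^(2/3)·√0.0021 = 230 ft³/s.
Channel B: With bottom width b = 17 ft and side slope z = 0.57: A = (b + zy)y = (17 + 0.57×4.94)×4.94 = 97.89 ft²; P = b + 2y√(1+z²) = 17 + 2×4.94×1.151 = 28.37 ft. Hydraulic radius R = A/P = 97.89/28.37 = 3.45 ft. Q_B = (1.486/0.039)·97.89·3.45^(2/3)·√0.0021 = 390.3 ft³/s.
Q_A = 230 ft³/s vs Q_B = 390.3 ft³/s, so channel B carries more.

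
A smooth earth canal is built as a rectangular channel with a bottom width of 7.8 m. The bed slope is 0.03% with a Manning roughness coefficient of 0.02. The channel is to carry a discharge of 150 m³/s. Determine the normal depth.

y_n = 11 m

Manning's equation rearranged: A R^(2/3) = nQ / (1·√S) = 0.02 × 150 / (√0.0003) = 173.2.
Try y = 12.3 m: A R^(2/3) = 197.8 — high.
Try y = 8.65 m: A R^(2/3) = 130.4 — low.
Try y = 11 m: A R^(2/3) = 173.6 — close enough.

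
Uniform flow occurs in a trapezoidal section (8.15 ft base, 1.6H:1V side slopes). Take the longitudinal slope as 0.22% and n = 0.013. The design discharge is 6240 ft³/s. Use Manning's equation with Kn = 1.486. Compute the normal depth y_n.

Manning's equation rearranged: A R^(2/3) = nQ / (1.486·√S) = 0.013 × 6240 / (1.486 × √0.0022) = 1164.
Try y = 9.31 ft: A R^(2/3) = 623.8 — short.
Try y = 12.3 ft: A R^(2/3) = 1164 — ≈ 1164.

y_n = 12.3 ft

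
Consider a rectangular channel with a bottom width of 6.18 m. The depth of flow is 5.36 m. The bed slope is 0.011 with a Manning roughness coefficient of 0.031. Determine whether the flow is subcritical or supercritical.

subcritical

Flow area A = b·y = 6.18 × 5.36 = 33.12 m². Wetted perimeter P = b + 2y = 6.18 + 2×5.36 = 16.9 m.
Hydraulic radius R = A/P = 33.12/16.9 = 1.96 m.
V = (1/n) R^(2/3) √S = (1/0.031) × 1.96^(2/3) × √0.011 = 5.299 m/s. Hydraulic depth D_h = A/T = 33.12/6.18 = 5.36 m.
Froude number Fr = V/√(g·D_h) = 5.299/√(9.81×5.36) = 0.731, which is less than 1, so the flow is subcritical.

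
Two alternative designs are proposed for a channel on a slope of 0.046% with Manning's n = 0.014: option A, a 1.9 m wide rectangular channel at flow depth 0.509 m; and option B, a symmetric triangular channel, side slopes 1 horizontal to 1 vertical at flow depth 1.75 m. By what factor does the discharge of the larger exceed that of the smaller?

Channel A: Flow area A = b·y = 1.9 × 0.509 = 0.9671 m². Wetted perimeter P = b + 2y = 1.9 + 2×0.509 = 2.918 m. Hydraulic radius R = A/P = 0.9671/2.918 = 0.3314 m. Q_A = (1/0.014)·0.9671·0.3314^(2/3)·√0.00046 = 0.7095 m³/s.
Channel B: For a triangular section with side slope z = 1: A = zy² = 1×1.75² = 3.062 m²; P = 2y√(1+z²) = 2×1.75×1.414 = 4.95 m. Hydraulic radius R = A/P = 3.062/4.95 = 0.6187 m. Q_B = (1/0.014)·3.062·0.6187^(2/3)·√0.00046 = 3.407 m³/s.
The larger discharge is 3.407 m³/s and the smaller is 0.7095 m³/s; the ratio is 4.8.

4.8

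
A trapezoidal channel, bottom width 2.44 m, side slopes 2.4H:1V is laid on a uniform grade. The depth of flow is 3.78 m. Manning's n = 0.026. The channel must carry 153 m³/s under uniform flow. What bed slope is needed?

With bottom width b = 2.44 m and side slope z = 2.4: A = (b + zy)y = (2.44 + 2.4×3.78)×3.78 = 43.52 m²; P = b + 2y√(1+z²) = 2.44 + 2×3.78×2.6 = 22.1 m.
Hydraulic radius R = A/P = 43.52/22.1 = 1.969 m.
From Manning's equation, S = [nQ / (1 A R^(2/3))]² = [0.026 × 153 / (1 × 43.52 × 1.969^(2/3))]² = 0.00339.

S = 0.00339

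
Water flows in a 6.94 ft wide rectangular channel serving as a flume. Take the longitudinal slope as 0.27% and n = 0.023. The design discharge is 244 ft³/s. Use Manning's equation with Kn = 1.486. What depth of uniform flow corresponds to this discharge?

y_n = 6.16 ft

Manning's equation rearranged: A R^(2/3) = nQ / (1.486·√S) = 0.023 × 244 / (1.486 × √0.0027) = 72.68.
Try y = 7.14 ft: A R^(2/3) = 87.22 — too large.
Try y = 4.47 ft: A R^(2/3) = 48.48 — too small.
Try y = 6.16 ft: A R^(2/3) = 72.74 — matches.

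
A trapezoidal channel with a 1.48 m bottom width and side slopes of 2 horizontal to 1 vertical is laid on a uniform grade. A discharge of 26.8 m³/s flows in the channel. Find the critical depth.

At critical depth, Q² T / (g A³) = 1, i.e. A³/T = Q²/g = 26.8²/9.81 = 73.22.
Trying y = 1.32 m: A³/T = 23.79 — low.
Trying y = 2.13 m: A³/T = 182.8 — high.
Trying y = 1.72 m: A³/T = 72.49 — close enough.

y_c = 1.72 m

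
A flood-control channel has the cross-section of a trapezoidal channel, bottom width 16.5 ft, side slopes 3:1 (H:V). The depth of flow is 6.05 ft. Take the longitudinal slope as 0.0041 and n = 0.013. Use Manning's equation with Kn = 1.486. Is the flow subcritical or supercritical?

supercritical

With bottom width b = 16.5 ft and side slope z = 3: A = (b + zy)y = (16.5 + 3×6.05)×6.05 = 209.6 ft²; P = b + 2y√(1+z²) = 16.5 + 2×6.05×3.162 = 54.76 ft.
Hydraulic radius R = A/P = 209.6/54.76 = 3.828 ft.
V = (1.486/n) R^(2/3) √S = (1.486/0.013) × 3.828^(2/3) × √0.0041 = 17.91 ft/s. Hydraulic depth D_h = A/T = 209.6/52.8 = 3.97 ft.
Froude number Fr = V/√(g·D_h) = 17.91/√(32.2×3.97) = 1.58, which is greater than 1, so the flow is supercritical.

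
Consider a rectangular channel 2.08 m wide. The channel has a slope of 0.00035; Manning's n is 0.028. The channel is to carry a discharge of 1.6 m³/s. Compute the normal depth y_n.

y_n = 1.57 m

Manning's equation rearranged: A R^(2/3) = nQ / (1·√S) = 0.028 × 1.6 / (√0.00035) = 2.395.
Trying y = 1.86 m: A R^(2/3) = 2.954 — too large.
Trying y = 1.08 m: A R^(2/3) = 1.471 — too small.
Trying y = 1.57 m: A R^(2/3) = 2.389 — matches.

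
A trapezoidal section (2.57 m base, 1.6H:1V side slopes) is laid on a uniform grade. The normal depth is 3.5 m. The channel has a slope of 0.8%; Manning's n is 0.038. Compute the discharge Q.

With bottom width b = 2.57 m and side slope z = 1.6: A = (b + zy)y = (2.57 + 1.6×3.5)×3.5 = 28.59 m²; P = b + 2y√(1+z²) = 2.57 + 2×3.5×1.887 = 15.78 m.
Hydraulic radius R = A/P = 28.59/15.78 = 1.812 m.
Manning's equation: Q = (1/n) A R^(2/3) S^(1/2) = (1/0.038) × 28.59 × 1.812^(2/3) × 0.008^(1/2) = 100 m³/s.

Q = 100 m³/s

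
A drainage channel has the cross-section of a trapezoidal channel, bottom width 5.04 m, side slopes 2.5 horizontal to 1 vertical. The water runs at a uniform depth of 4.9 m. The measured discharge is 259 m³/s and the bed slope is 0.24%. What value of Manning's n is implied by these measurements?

With bottom width b = 5.04 m and side slope z = 2.5: A = (b + zy)y = (5.04 + 2.5×4.9)×4.9 = 84.72 m²; P = b + 2y√(1+z²) = 5.04 + 2×4.9×2.693 = 31.43 m.
Hydraulic radius R = A/P = 84.72/31.43 = 2.696 m.
Rearranging Manning's equation: n = (1/Q) A R^(2/3) S^(1/2) = (1/259) × 84.72 × 2.696^(2/3) × √0.0024 = 0.031.

n = 0.031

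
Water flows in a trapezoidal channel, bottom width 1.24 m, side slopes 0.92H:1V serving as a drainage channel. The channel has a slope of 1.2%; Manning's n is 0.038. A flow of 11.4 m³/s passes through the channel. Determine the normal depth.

Manning's equation rearranged: A R^(2/3) = nQ / (1·√S) = 0.038 × 11.4 / (√0.012) = 3.955.
Trying y = 2.09 m: A R^(2/3) = 6.412 — too large.
Trying y = 1.23 m: A R^(2/3) = 2.159 — too small.
Trying y = 1.66 m: A R^(2/3) = 3.954 — ≈ 3.955.

y_n = 1.66 m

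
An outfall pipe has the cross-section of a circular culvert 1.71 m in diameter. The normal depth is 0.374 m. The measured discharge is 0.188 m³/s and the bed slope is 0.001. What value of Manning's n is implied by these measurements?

For a circular section of diameter D = 1.71 m at depth y = 0.374 m, the central angle is θ = 2 arccos(1 − 2y/D) = 1.947 rad. Then A = (D²/8)(θ − sin θ) = 0.3715 m² and P = Dθ/2 = 1.664 m.
Hydraulic radius R = A/P = 0.3715/1.664 = 0.2232 m.
Rearranging Manning's equation: n = (1/Q) A R^(2/3) S^(1/2) = (1/0.188) × 0.3715 × 0.2232^(2/3) × √0.001 = 0.023.

n = 0.023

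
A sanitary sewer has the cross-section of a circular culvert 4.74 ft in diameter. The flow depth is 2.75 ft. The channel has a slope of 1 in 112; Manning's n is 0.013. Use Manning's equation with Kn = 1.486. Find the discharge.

For a circular section of diameter D = 4.74 ft at depth y = 2.75 ft, the central angle is θ = 2 arccos(1 − 2y/D) = 3.464 rad. Then A = (D²/8)(θ − sin θ) = 10.62 ft² and P = Dθ/2 = 8.209 ft.
Hydraulic radius R = A/P = 10.62/8.209 = 1.293 ft.
Manning's equation: Q = (1.486/n) A R^(2/3) S^(1/2) = (1.486/0.013) × 10.62 × 1.293^(2/3) × 0.008929^(1/2) = 136 ft³/s.

Q = 136 ft³/s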